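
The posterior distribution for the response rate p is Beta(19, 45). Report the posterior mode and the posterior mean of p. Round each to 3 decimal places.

Mode = (19−1)/(19+45−2) = 18/62 = 0.290.
Mean = 19/(19+45) = 19/64 = 0.297.

MAP: 0.290. Posterior mean: 0.297.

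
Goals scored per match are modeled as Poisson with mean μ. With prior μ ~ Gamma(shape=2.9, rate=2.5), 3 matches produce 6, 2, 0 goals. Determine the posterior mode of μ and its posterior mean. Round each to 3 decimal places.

Σ counts = 8. Posterior: Gamma(shape = 2.9+8 = 10.9, rate = 2.5+3 = 5.5).
Mode = (α−1)/β = 9.9/5.5 = 1.800.
Mean = α/β = 10.9/5.5 = 1.982.
Mean > mode: the posterior has a right tail.

μ_MAP = 1.800, E[μ|data] = 1.982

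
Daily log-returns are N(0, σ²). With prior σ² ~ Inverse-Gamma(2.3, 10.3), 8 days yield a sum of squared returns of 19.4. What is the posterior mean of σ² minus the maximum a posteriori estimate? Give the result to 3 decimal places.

Posterior: Inverse-Gamma(shape = 2.3+8/2 = 6.3, scale = 10.3+19.4/2 = 20.0).
Mode = β/(α+1) = 20.0/7.3 = 2.740.
Mean = β/(α−1) = 20.0/5.3 = 3.774.
Difference = 3.774 − 2.740 = 1.034.
The posterior is right-skewed, so the mean exceeds the mode.

1.034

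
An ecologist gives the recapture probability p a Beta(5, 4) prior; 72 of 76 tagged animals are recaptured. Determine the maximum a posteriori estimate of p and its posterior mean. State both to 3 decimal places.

MAP = 0.916, posterior mean = 0.906

Posterior: Beta(5+72, 4+4) = Beta(77, 8).
Mode = (77−1)/(77+8−2) = 76/83 = 0.916.
Mean = 77/(77+8) = 77/85 = 0.906.
The posterior is left-skewed, so the mode exceeds the mean.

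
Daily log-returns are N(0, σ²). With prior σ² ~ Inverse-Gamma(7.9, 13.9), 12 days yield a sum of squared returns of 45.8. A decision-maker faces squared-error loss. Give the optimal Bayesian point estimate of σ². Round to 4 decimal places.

2.8527

Posterior: Inverse-Gamma(shape = 7.9+12/2 = 13.9, scale = 13.9+45.8/2 = 36.8).
Mode = β/(α+1) = 36.8/14.9 = 2.4698.
Mean = β/(α−1) = 36.8/12.9 = 2.8527.
Squared-error loss ⇒ the optimal estimator is the posterior mean.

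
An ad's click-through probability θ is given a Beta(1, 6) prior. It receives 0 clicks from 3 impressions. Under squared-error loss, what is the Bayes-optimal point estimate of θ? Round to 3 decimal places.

0.100

Posterior: Beta(1+0, 6+3) = Beta(1, 9).
Since α = 1 ≤ 1 and β > 1, the Beta density is monotone decreasing on [0,1]; the mode is at 0.
Mean = 1/(1+9) = 0.100.
Squared-error loss ⇒ the optimal estimator is the posterior mean.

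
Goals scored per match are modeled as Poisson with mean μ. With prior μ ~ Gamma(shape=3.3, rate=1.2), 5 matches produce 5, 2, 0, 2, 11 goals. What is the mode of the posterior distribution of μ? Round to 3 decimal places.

Σ counts = 20. Posterior: Gamma(shape = 3.3+20 = 23.3, rate = 1.2+5 = 6.2).
Mode = (α−1)/β = 22.3/6.2 = 3.597.
Mean = α/β = 23.3/6.2 = 3.758.
This is the posterior mode — the MAP estimate.

3.597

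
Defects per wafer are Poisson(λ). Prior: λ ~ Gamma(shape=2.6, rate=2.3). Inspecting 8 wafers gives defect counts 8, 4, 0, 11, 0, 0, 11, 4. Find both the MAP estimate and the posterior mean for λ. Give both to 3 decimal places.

Σ counts = 38. Posterior: Gamma(shape = 2.6+38 = 40.6, rate = 2.3+8 = 10.3).
Mode = (α−1)/β = 39.6/10.3 = 3.845.
Mean = α/β = 40.6/10.3 = 3.942.

λ_MAP = 3.845, E[λ|data] = 3.942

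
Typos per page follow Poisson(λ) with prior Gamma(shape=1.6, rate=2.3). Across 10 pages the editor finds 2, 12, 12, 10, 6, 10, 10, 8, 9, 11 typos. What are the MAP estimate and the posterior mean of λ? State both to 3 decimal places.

Σ counts = 90. Posterior: Gamma(shape = 1.6+90 = 91.6, rate = 2.3+10 = 12.3).
Mode = (α−1)/β = 90.6/12.3 = 7.366.
Mean = α/β = 91.6/12.3 = 7.447.
The mean is pulled above the mode by the posterior's right skew.

MAP = 7.366, posterior mean = 7.447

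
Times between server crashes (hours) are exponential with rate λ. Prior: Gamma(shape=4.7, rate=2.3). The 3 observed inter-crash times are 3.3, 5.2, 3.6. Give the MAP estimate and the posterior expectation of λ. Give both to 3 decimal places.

MAP = 0.465; posterior mean = 0.535

Σ times = 12.1. Posterior: Gamma(shape = 4.7+3 = 7.7, rate = 2.3+12.1 = 14.4).
Mode = (α−1)/β = 6.7/14.4 = 0.465.
Mean = α/β = 7.7/14.4 = 0.535.
Mean > mode: the posterior has a right tail.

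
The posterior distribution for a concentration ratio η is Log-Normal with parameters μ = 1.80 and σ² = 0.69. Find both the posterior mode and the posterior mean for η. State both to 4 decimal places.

Mode = exp(μ − σ²) = exp(1.11) = 3.0344.
Mean = exp(μ + σ²/2) = exp(2.145) = 8.5420.

MAP = 3.0344; posterior mean = 8.5420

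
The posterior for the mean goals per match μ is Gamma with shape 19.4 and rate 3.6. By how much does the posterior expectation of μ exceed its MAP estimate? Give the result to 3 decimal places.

Mode = (α−1)/β = 18.4/3.6 = 5.111.
Mean = α/β = 19.4/3.6 = 5.389.
Difference = 5.389 − 5.111 = 0.278.

0.278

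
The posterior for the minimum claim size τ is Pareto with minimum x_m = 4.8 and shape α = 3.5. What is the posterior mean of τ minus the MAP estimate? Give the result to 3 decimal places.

1.920

The Pareto density is strictly decreasing on [x_m, ∞), so the mode is x_m = 4.800.
Mean = α·x_m/(α−1) = 3.5·4.8/2.5 = 6.720.
Difference = 6.720 − 4.800 = 1.920.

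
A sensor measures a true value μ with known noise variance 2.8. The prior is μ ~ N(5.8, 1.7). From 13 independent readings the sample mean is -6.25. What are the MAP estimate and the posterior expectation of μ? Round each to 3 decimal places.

Posterior for μ is Normal. Precision-weighted mean: (1/1.7·5.8 + 13/2.8·-6.25) / (1/1.7 + 13/2.8) = -4.895.
A Normal posterior is symmetric, so mode = mean.

μ_MAP = -4.895, E[μ|data] = -4.895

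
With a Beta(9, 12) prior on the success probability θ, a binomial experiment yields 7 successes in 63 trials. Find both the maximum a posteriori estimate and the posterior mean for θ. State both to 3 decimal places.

maximum a posteriori estimate = 0.183, posterior mean = 0.190

Posterior: Beta(9+7, 12+56) = Beta(16, 68).
Mode = (16−1)/(16+68−2) = 15/82 = 0.183.
Mean = 16/(16+68) = 16/84 = 0.190.
The mean is pulled above the mode by the posterior's right skew.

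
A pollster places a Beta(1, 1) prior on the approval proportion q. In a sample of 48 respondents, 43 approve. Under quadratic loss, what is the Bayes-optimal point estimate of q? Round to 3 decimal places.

0.880

Posterior: Beta(1+43, 1+5) = Beta(44, 6).
Mode = (44−1)/(44+6−2) = 43/48 = 0.896.
Mean = 44/(44+6) = 44/50 = 0.880.
Quadratic loss ⇒ the optimal estimator is the posterior mean.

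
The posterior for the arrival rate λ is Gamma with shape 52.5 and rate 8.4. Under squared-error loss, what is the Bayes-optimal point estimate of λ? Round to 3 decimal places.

Mode = (α−1)/β = 51.5/8.4 = 6.131.
Mean = α/β = 52.5/8.4 = 6.250.
Squared-error loss ⇒ the optimal estimator is the posterior mean.

6.250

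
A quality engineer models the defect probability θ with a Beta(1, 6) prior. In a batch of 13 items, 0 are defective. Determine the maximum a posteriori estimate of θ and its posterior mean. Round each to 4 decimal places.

Posterior: Beta(1+0, 6+13) = Beta(1, 19).
Since α = 1 ≤ 1 and β > 1, the Beta density is monotone decreasing on [0,1]; the mode is at 0.
Mean = 1/(1+19) = 0.0500.

MAP = 0.0000; posterior mean = 0.0500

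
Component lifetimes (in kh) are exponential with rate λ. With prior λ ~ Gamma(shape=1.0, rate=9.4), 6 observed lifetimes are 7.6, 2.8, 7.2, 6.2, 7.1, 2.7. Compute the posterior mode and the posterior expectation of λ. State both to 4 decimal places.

Σ times = 33.6. Posterior: Gamma(shape = 1.0+6 = 7.0, rate = 9.4+33.6 = 43.0).
Mode = (α−1)/β = 6.0/43.0 = 0.1395.
Mean = α/β = 7.0/43.0 = 0.1628.

λ_MAP = 0.1395, E[λ|data] = 0.1628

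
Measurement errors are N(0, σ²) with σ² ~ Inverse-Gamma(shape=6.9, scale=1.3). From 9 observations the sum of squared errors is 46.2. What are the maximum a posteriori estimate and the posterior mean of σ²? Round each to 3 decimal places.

MAP = 1.968, posterior mean = 2.346

Posterior: Inverse-Gamma(shape = 6.9+9/2 = 11.4, scale = 1.3+46.2/2 = 24.4).
Mode = β/(α+1) = 24.4/12.4 = 1.968.
Mean = β/(α−1) = 24.4/10.4 = 2.346.
The posterior is right-skewed, so the mean exceeds the mode.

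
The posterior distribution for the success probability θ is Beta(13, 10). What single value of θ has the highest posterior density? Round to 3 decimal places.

Mode = (13−1)/(13+10−2) = 12/21 = 0.571.
Mean = 13/(13+10) = 13/23 = 0.565.
This is the posterior mode — the MAP estimate.

0.571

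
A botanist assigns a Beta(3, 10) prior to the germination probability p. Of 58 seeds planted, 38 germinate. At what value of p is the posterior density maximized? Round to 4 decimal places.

Posterior: Beta(3+38, 10+20) = Beta(41, 30).
Mode = (41−1)/(41+30−2) = 40/69 = 0.5797.
Mean = 41/(41+30) = 41/71 = 0.5775.
This is the posterior mode — the MAP estimate.

0.5797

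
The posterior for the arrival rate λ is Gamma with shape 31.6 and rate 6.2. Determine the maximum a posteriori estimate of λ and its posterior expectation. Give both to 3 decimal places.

Mode = (α−1)/β = 30.6/6.2 = 4.935.
Mean = α/β = 31.6/6.2 = 5.097.

MAP: 4.935. Posterior mean: 5.097.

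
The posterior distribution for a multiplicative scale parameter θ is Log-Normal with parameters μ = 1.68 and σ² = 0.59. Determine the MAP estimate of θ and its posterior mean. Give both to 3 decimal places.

Mode = exp(μ − σ²) = exp(1.09) = 2.974.
Mean = exp(μ + σ²/2) = exp(1.975) = 7.207.
Right-skewed posterior ⇒ mode < mean.

θ_MAP = 2.974, E[θ|data] = 7.207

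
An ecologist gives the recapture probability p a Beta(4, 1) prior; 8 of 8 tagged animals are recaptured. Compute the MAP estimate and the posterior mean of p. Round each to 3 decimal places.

Posterior: Beta(4+8, 1+0) = Beta(12, 1).
Since β = 1 ≤ 1 and α > 1, the Beta density is monotone increasing on [0,1]; the mode is at 1.
Mean = 12/(12+1) = 0.923.

MAP = 1.000, posterior mean = 0.923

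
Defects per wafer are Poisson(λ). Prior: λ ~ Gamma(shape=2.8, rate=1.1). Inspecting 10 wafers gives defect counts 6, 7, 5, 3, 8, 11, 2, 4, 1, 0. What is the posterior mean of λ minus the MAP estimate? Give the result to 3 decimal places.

0.090

Σ counts = 47. Posterior: Gamma(shape = 2.8+47 = 49.8, rate = 1.1+10 = 11.1).
Mode = (α−1)/β = 48.8/11.1 = 4.396.
Mean = α/β = 49.8/11.1 = 4.486.
Difference = 4.486 − 4.396 = 0.090.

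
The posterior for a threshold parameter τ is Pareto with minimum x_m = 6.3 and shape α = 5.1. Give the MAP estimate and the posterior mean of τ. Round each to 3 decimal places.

The Pareto density is strictly decreasing on [x_m, ∞), so the mode is x_m = 6.300.
Mean = α·x_m/(α−1) = 5.1·6.3/4.1 = 7.837.

MAP = 6.300, posterior mean = 7.837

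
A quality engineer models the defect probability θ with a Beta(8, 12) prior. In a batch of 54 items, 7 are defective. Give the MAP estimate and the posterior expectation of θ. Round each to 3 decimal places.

Posterior: Beta(8+7, 12+47) = Beta(15, 59).
Mode = (15−1)/(15+59−2) = 14/72 = 0.194.
Mean = 15/(15+59) = 15/74 = 0.203.
Right-skewed posterior ⇒ mode < mean.

MAP = 0.194, posterior mean = 0.203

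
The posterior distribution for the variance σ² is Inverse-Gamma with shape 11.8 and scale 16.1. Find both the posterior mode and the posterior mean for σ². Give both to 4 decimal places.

Mode = β/(α+1) = 16.1/12.8 = 1.2578.
Mean = β/(α−1) = 16.1/10.8 = 1.4907.

MAP: 1.2578. Posterior mean: 1.4907.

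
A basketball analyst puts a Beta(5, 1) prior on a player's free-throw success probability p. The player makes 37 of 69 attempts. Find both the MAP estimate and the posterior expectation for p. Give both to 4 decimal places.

Posterior: Beta(5+37, 1+32) = Beta(42, 33).
Mode = (42−1)/(42+33−2) = 41/73 = 0.5616.
Mean = 42/(42+33) = 42/75 = 0.5600.
Left-skewed posterior ⇒ mean < mode.

p_MAP = 0.5616, E[p|data] = 0.5600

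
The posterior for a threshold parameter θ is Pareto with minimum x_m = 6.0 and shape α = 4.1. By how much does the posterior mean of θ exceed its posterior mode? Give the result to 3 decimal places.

1.935

The Pareto density is strictly decreasing on [x_m, ∞), so the mode is x_m = 6.000.
Mean = α·x_m/(α−1) = 4.1·6.0/3.1 = 7.935.
Difference = 7.935 − 6.000 = 1.935.
Right-skewed posterior ⇒ mode < mean.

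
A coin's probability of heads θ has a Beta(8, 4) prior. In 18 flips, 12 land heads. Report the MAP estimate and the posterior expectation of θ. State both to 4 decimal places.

θ_MAP = 0.6786, E[θ|data] = 0.6667

Posterior: Beta(8+12, 4+6) = Beta(20, 10).
Mode = (20−1)/(20+10−2) = 19/28 = 0.6786.
Mean = 20/(20+10) = 20/30 = 0.6667.
The posterior is left-skewed, so the mode exceeds the mean.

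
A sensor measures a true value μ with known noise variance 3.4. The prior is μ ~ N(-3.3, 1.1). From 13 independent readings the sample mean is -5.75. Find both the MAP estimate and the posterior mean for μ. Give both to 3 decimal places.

Posterior for μ is Normal. Precision-weighted mean: (1/1.1·-3.3 + 13/3.4·-5.75) / (1/1.1 + 13/3.4) = -5.279.
A Normal posterior is symmetric, so mode = mean.

MAP = -5.279, posterior mean = -5.279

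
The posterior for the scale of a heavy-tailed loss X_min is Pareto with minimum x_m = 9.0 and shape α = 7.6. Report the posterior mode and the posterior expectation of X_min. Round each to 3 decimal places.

MAP: 9.000. Posterior mean: 10.364.

The Pareto density is strictly decreasing on [x_m, ∞), so the mode is x_m = 9.000.
Mean = α·x_m/(α−1) = 7.6·9.0/6.6 = 10.364.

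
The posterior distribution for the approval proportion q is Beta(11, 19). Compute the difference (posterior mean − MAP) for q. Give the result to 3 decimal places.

Mode = (11−1)/(11+19−2) = 10/28 = 0.357.
Mean = 11/(11+19) = 11/30 = 0.367.
Difference = 0.367 − 0.357 = 0.010.
The mean is pulled above the mode by the posterior's right skew.

0.010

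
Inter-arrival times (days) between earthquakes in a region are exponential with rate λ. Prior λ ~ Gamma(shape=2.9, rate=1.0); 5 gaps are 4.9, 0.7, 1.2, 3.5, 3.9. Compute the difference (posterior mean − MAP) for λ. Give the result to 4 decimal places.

0.0658

Σ times = 14.2. Posterior: Gamma(shape = 2.9+5 = 7.9, rate = 1.0+14.2 = 15.2).
Mode = (α−1)/β = 6.9/15.2 = 0.4539.
Mean = α/β = 7.9/15.2 = 0.5197.
Difference = 0.5197 − 0.4539 = 0.0658.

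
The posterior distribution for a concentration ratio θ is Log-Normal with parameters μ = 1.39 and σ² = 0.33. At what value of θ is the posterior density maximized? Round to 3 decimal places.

Mode = exp(μ − σ²) = exp(1.06) = 2.886.
Mean = exp(μ + σ²/2) = exp(1.555) = 4.735.
This is the posterior mode — the MAP estimate.

2.886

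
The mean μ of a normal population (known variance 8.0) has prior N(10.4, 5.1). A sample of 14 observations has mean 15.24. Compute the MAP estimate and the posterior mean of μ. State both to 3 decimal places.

MAP = 14.752; posterior mean = 14.752

Posterior for μ is Normal. Precision-weighted mean: (1/5.1·10.4 + 14/8.0·15.24) / (1/5.1 + 14/8.0) = 14.752.
A Normal posterior is symmetric, so mode = mean.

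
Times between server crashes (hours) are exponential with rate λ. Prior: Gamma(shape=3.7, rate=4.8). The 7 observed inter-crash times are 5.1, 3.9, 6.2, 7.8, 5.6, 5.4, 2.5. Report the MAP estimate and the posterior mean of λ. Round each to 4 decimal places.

Σ times = 36.5. Posterior: Gamma(shape = 3.7+7 = 10.7, rate = 4.8+36.5 = 41.3).
Mode = (α−1)/β = 9.7/41.3 = 0.2349.
Mean = α/β = 10.7/41.3 = 0.2591.
Mean > mode: the posterior has a right tail.

MAP estimate = 0.2349, posterior mean = 0.2591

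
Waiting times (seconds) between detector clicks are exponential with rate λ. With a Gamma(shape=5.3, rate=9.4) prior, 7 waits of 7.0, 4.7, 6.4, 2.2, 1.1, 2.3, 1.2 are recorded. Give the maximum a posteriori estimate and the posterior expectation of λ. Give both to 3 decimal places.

Σ times = 24.9. Posterior: Gamma(shape = 5.3+7 = 12.3, rate = 9.4+24.9 = 34.3).
Mode = (α−1)/β = 11.3/34.3 = 0.329.
Mean = α/β = 12.3/34.3 = 0.359.

MAP = 0.329, posterior mean = 0.359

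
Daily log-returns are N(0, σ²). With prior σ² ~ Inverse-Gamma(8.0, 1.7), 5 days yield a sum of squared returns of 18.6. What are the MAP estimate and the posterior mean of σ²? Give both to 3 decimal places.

MAP = 0.957, posterior mean = 1.158

Posterior: Inverse-Gamma(shape = 8.0+5/2 = 10.5, scale = 1.7+18.6/2 = 11.0).
Mode = β/(α+1) = 11.0/11.5 = 0.957.
Mean = β/(α−1) = 11.0/9.5 = 1.158.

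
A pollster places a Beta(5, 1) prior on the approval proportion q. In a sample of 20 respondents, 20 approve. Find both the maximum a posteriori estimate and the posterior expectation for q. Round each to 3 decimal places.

Posterior: Beta(5+20, 1+0) = Beta(25, 1).
Since β = 1 ≤ 1 and α > 1, the Beta density is monotone increasing on [0,1]; the mode is at 1.
Mean = 25/(25+1) = 0.962.
Left-skewed posterior ⇒ mean < mode.

MAP = 1.000, posterior mean = 0.962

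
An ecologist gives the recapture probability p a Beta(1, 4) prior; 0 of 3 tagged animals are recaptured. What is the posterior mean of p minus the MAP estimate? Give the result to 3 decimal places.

Posterior: Beta(1+0, 4+3) = Beta(1, 7).
Since α = 1 ≤ 1 and β > 1, the Beta density is monotone decreasing on [0,1]; the mode is at 0.
Mean = 1/(1+7) = 0.125.
Difference = 0.125 − 0.000 = 0.125.
Mean > mode: the posterior has a right tail.

0.125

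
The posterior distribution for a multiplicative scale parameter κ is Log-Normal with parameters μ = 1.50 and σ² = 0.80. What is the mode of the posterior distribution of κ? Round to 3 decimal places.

Mode = exp(μ − σ²) = exp(0.70) = 2.014.
Mean = exp(μ + σ²/2) = exp(1.900) = 6.686.
This is the posterior mode — the MAP estimate.

2.014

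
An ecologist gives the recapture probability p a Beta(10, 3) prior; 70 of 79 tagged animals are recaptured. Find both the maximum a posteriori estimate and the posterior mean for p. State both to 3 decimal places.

p_MAP = 0.878, E[p|data] = 0.870

Posterior: Beta(10+70, 3+9) = Beta(80, 12).
Mode = (80−1)/(80+12−2) = 79/90 = 0.878.
Mean = 80/(80+12) = 80/92 = 0.870.
Mode > mean: the posterior has a left tail.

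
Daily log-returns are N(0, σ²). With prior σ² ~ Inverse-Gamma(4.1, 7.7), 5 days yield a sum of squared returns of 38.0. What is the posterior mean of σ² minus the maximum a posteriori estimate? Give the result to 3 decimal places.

Posterior: Inverse-Gamma(shape = 4.1+5/2 = 6.6, scale = 7.7+38.0/2 = 26.7).
Mode = β/(α+1) = 26.7/7.6 = 3.513.
Mean = β/(α−1) = 26.7/5.6 = 4.768.
Difference = 4.768 − 3.513 = 1.255.

1.255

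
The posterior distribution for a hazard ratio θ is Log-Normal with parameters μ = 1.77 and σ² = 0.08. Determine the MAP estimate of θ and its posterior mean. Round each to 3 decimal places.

MAP = 5.419, posterior mean = 6.110

Mode = exp(μ − σ²) = exp(1.69) = 5.419.
Mean = exp(μ + σ²/2) = exp(1.810) = 6.110.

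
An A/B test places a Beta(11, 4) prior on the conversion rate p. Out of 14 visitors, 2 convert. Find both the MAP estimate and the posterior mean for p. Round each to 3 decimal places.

MAP = 0.444, posterior mean = 0.448

Posterior: Beta(11+2, 4+12) = Beta(13, 16).
Mode = (13−1)/(13+16−2) = 12/27 = 0.444.
Mean = 13/(13+16) = 13/29 = 0.448.
The mean is pulled above the mode by the posterior's right skew.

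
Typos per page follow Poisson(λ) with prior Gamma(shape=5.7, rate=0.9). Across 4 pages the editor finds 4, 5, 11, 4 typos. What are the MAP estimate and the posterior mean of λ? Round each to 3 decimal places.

MAP: 5.857. Posterior mean: 6.061.

Σ counts = 24. Posterior: Gamma(shape = 5.7+24 = 29.7, rate = 0.9+4 = 4.9).
Mode = (α−1)/β = 28.7/4.9 = 5.857.
Mean = α/β = 29.7/4.9 = 6.061.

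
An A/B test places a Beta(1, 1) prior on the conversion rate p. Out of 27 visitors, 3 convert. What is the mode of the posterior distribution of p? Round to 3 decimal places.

Posterior: Beta(1+3, 1+24) = Beta(4, 25).
Mode = (4−1)/(4+25−2) = 3/27 = 0.111.
Mean = 4/(4+25) = 4/29 = 0.138.
This is the posterior mode — the MAP estimate.

0.111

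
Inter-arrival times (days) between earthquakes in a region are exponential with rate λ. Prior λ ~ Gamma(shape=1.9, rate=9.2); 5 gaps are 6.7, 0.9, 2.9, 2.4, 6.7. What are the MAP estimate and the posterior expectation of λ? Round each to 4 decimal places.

MAP = 0.2049; posterior mean = 0.2396

Σ times = 19.6. Posterior: Gamma(shape = 1.9+5 = 6.9, rate = 9.2+19.6 = 28.8).
Mode = (α−1)/β = 5.9/28.8 = 0.2049.
Mean = α/β = 6.9/28.8 = 0.2396.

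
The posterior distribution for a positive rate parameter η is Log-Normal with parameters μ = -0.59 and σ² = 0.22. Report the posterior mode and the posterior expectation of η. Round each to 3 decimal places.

posterior mode = 0.445, posterior expectation = 0.619

Mode = exp(μ − σ²) = exp(-0.81) = 0.445.
Mean = exp(μ + σ²/2) = exp(-0.480) = 0.619.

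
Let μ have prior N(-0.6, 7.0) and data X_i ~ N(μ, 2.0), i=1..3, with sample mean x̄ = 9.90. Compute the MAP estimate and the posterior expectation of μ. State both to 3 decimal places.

MAP estimate = 8.987, posterior expectation = 8.987

Posterior for μ is Normal. Precision-weighted mean: (1/7.0·-0.6 + 3/2.0·9.90) / (1/7.0 + 3/2.0) = 8.987.
A Normal posterior is symmetric, so mode = mean.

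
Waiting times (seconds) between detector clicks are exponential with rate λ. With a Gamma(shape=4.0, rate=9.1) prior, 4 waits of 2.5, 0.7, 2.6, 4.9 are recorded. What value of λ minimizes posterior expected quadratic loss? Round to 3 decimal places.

0.404

Σ times = 10.7. Posterior: Gamma(shape = 4.0+4 = 8.0, rate = 9.1+10.7 = 19.8).
Mode = (α−1)/β = 7.0/19.8 = 0.354.
Mean = α/β = 8.0/19.8 = 0.404.
Quadratic loss ⇒ the optimal estimator is the posterior mean.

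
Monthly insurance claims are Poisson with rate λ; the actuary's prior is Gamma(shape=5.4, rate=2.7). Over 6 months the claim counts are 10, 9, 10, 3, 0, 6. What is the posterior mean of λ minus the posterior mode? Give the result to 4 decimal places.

Σ counts = 38. Posterior: Gamma(shape = 5.4+38 = 43.4, rate = 2.7+6 = 8.7).
Mode = (α−1)/β = 42.4/8.7 = 4.8736.
Mean = α/β = 43.4/8.7 = 4.9885.
Difference = 4.9885 − 4.8736 = 0.1149.

0.1149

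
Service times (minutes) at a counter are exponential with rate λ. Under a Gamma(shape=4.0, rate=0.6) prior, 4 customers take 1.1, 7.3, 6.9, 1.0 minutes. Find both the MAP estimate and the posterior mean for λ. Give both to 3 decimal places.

Σ times = 16.3. Posterior: Gamma(shape = 4.0+4 = 8.0, rate = 0.6+16.3 = 16.9).
Mode = (α−1)/β = 7.0/16.9 = 0.414.
Mean = α/β = 8.0/16.9 = 0.473.

MAP = 0.414; posterior mean = 0.473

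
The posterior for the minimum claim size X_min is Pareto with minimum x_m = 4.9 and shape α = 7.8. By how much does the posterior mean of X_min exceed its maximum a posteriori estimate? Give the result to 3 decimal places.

The Pareto density is strictly decreasing on [x_m, ∞), so the mode is x_m = 4.900.
Mean = α·x_m/(α−1) = 7.8·4.9/6.8 = 5.621.
Difference = 5.621 − 4.900 = 0.721.

0.721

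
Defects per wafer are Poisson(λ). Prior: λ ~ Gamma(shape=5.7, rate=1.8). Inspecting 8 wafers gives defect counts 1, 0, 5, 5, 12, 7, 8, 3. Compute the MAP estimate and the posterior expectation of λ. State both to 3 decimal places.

Σ counts = 41. Posterior: Gamma(shape = 5.7+41 = 46.7, rate = 1.8+8 = 9.8).
Mode = (α−1)/β = 45.7/9.8 = 4.663.
Mean = α/β = 46.7/9.8 = 4.765.

MAP estimate = 4.663, posterior expectation = 4.765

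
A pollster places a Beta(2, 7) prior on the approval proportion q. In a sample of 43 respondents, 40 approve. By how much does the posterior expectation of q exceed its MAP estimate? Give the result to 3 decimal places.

Posterior: Beta(2+40, 7+3) = Beta(42, 10).
Mode = (42−1)/(42+10−2) = 41/50 = 0.820.
Mean = 42/(42+10) = 42/52 = 0.808.
Difference = 0.808 − 0.820 = -0.012.

-0.012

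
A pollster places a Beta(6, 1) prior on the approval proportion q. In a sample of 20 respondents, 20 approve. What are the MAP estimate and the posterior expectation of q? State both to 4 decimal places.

Posterior: Beta(6+20, 1+0) = Beta(26, 1).
Since β = 1 ≤ 1 and α > 1, the Beta density is monotone increasing on [0,1]; the mode is at 1.
Mean = 26/(26+1) = 0.9630.
The mean is pulled below the mode by the posterior's left skew.

MAP: 1.0000. Posterior mean: 0.9630.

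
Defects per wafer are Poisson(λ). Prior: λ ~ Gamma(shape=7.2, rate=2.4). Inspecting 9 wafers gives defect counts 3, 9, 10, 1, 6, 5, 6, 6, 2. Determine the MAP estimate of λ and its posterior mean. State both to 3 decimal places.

Σ counts = 48. Posterior: Gamma(shape = 7.2+48 = 55.2, rate = 2.4+9 = 11.4).
Mode = (α−1)/β = 54.2/11.4 = 4.754.
Mean = α/β = 55.2/11.4 = 4.842.

MAP = 4.754; posterior mean = 4.842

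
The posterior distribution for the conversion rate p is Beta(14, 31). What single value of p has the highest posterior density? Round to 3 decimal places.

0.302

Mode = (14−1)/(14+31−2) = 13/43 = 0.302.
Mean = 14/(14+31) = 14/45 = 0.311.
This is the posterior mode — the MAP estimate.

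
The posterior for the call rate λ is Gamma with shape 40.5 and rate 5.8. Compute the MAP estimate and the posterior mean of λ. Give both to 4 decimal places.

Mode = (α−1)/β = 39.5/5.8 = 6.8103.
Mean = α/β = 40.5/5.8 = 6.9828.
Mean > mode: the posterior has a right tail.

MAP = 6.8103, posterior mean = 6.9828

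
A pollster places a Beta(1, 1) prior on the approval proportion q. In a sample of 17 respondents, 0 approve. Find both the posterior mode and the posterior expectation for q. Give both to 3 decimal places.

Posterior: Beta(1+0, 1+17) = Beta(1, 18).
Since α = 1 ≤ 1 and β > 1, the Beta density is monotone decreasing on [0,1]; the mode is at 0.
Mean = 1/(1+18) = 0.053.
The posterior is right-skewed, so the mean exceeds the mode.

q_MAP = 0.000, E[q|data] = 0.053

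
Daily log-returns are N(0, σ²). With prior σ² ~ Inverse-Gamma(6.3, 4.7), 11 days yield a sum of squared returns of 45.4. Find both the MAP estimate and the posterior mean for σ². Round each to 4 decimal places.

σ²_MAP = 2.1406, E[σ²|data] = 2.5370

Posterior: Inverse-Gamma(shape = 6.3+11/2 = 11.8, scale = 4.7+45.4/2 = 27.4).
Mode = β/(α+1) = 27.4/12.8 = 2.1406.
Mean = β/(α−1) = 27.4/10.8 = 2.5370.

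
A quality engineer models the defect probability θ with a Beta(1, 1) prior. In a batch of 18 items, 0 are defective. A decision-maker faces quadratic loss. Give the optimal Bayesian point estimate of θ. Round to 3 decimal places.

Posterior: Beta(1+0, 1+18) = Beta(1, 19).
Since α = 1 ≤ 1 and β > 1, the Beta density is monotone decreasing on [0,1]; the mode is at 0.
Mean = 1/(1+19) = 0.050.
Quadratic loss ⇒ the optimal estimator is the posterior mean.

0.050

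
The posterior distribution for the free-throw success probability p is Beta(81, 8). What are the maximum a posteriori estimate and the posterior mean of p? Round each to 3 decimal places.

MAP: 0.920. Posterior mean: 0.910.

Mode = (81−1)/(81+8−2) = 80/87 = 0.920.
Mean = 81/(81+8) = 81/89 = 0.910.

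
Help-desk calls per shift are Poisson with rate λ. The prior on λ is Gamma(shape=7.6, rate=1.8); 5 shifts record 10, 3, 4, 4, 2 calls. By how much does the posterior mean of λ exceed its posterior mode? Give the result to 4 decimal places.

Σ counts = 23. Posterior: Gamma(shape = 7.6+23 = 30.6, rate = 1.8+5 = 6.8).
Mode = (α−1)/β = 29.6/6.8 = 4.3529.
Mean = α/β = 30.6/6.8 = 4.5000.
Difference = 4.5000 − 4.3529 = 0.1471.
The mean is pulled above the mode by the posterior's right skew.

0.1471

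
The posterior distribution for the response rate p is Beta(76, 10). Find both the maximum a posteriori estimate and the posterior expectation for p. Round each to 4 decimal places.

MAP = 0.8929; posterior mean = 0.8837

Mode = (76−1)/(76+10−2) = 75/84 = 0.8929.
Mean = 76/(76+10) = 76/86 = 0.8837.
The mean is pulled below the mode by the posterior's left skew.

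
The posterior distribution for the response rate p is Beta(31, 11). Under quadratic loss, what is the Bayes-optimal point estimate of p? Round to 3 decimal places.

Mode = (31−1)/(31+11−2) = 30/40 = 0.750.
Mean = 31/(31+11) = 31/42 = 0.738.
Quadratic loss ⇒ the optimal estimator is the posterior mean.

0.738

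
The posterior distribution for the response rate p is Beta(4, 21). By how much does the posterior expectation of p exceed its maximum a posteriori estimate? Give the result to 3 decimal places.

0.030

Mode = (4−1)/(4+21−2) = 3/23 = 0.130.
Mean = 4/(4+21) = 4/25 = 0.160.
Difference = 0.160 − 0.130 = 0.030.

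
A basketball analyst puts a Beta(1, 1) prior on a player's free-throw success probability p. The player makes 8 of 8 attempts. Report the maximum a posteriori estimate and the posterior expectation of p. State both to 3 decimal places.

p_MAP = 1.000, E[p|data] = 0.900

Posterior: Beta(1+8, 1+0) = Beta(9, 1).
Since β = 1 ≤ 1 and α > 1, the Beta density is monotone increasing on [0,1]; the mode is at 1.
Mean = 9/(9+1) = 0.900.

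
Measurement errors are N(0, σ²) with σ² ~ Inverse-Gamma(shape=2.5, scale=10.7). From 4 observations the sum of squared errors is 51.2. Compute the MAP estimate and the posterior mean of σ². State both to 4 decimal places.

Posterior: Inverse-Gamma(shape = 2.5+4/2 = 4.5, scale = 10.7+51.2/2 = 36.3).
Mode = β/(α+1) = 36.3/5.5 = 6.6000.
Mean = β/(α−1) = 36.3/3.5 = 10.3714.

MAP: 6.6000. Posterior mean: 10.3714.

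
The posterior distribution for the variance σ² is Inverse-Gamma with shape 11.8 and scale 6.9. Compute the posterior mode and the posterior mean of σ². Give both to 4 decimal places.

MAP = 0.5391, posterior mean = 0.6389

Mode = β/(α+1) = 6.9/12.8 = 0.5391.
Mean = β/(α−1) = 6.9/10.8 = 0.6389.
Mean > mode: the posterior has a right tail.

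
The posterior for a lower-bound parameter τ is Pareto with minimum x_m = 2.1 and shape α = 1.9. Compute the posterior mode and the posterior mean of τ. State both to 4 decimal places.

MAP = 2.1000, posterior mean = 4.4333

The Pareto density is strictly decreasing on [x_m, ∞), so the mode is x_m = 2.1000.
Mean = α·x_m/(α−1) = 1.9·2.1/0.9 = 4.4333.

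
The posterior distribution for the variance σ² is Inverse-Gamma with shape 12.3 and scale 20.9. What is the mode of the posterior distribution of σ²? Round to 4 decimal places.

1.5714

Mode = β/(α+1) = 20.9/13.3 = 1.5714.
Mean = β/(α−1) = 20.9/11.3 = 1.8496.
This is the posterior mode — the MAP estimate.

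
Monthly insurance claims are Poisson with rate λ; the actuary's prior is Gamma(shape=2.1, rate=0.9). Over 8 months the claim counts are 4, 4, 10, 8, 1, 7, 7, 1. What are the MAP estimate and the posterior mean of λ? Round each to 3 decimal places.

Σ counts = 42. Posterior: Gamma(shape = 2.1+42 = 44.1, rate = 0.9+8 = 8.9).
Mode = (α−1)/β = 43.1/8.9 = 4.843.
Mean = α/β = 44.1/8.9 = 4.955.
The posterior is right-skewed, so the mean exceeds the mode.

MAP estimate = 4.843, posterior mean = 4.955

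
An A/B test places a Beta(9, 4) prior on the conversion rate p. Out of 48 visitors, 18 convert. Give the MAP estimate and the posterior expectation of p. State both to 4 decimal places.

Posterior: Beta(9+18, 4+30) = Beta(27, 34).
Mode = (27−1)/(27+34−2) = 26/59 = 0.4407.
Mean = 27/(27+34) = 27/61 = 0.4426.

MAP = 0.4407; posterior mean = 0.4426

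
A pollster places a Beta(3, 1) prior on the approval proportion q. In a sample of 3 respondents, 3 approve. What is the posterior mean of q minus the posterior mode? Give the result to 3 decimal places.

-0.143

Posterior: Beta(3+3, 1+0) = Beta(6, 1).
Since β = 1 ≤ 1 and α > 1, the Beta density is monotone increasing on [0,1]; the mode is at 1.
Mean = 6/(6+1) = 0.857.
Difference = 0.857 − 1.000 = -0.143.
The posterior is left-skewed, so the mode exceeds the mean.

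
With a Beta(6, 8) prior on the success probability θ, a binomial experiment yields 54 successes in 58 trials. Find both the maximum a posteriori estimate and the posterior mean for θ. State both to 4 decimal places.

Posterior: Beta(6+54, 8+4) = Beta(60, 12).
Mode = (60−1)/(60+12−2) = 59/70 = 0.8429.
Mean = 60/(60+12) = 60/72 = 0.8333.

MAP: 0.8429. Posterior mean: 0.8333.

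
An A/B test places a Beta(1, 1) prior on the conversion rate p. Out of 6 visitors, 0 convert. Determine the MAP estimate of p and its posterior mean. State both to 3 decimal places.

Posterior: Beta(1+0, 1+6) = Beta(1, 7).
Since α = 1 ≤ 1 and β > 1, the Beta density is monotone decreasing on [0,1]; the mode is at 0.
Mean = 1/(1+7) = 0.125.

MAP = 0.000, posterior mean = 0.125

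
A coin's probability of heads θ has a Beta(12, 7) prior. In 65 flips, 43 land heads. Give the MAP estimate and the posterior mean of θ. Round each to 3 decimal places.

MAP: 0.659. Posterior mean: 0.655.

Posterior: Beta(12+43, 7+22) = Beta(55, 29).
Mode = (55−1)/(55+29−2) = 54/82 = 0.659.
Mean = 55/(55+29) = 55/84 = 0.655.
The mean is pulled below the mode by the posterior's left skew.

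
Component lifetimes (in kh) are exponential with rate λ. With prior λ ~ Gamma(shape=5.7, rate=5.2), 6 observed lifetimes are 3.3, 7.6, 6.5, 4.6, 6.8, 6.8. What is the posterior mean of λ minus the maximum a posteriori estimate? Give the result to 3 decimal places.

Σ times = 35.6. Posterior: Gamma(shape = 5.7+6 = 11.7, rate = 5.2+35.6 = 40.8).
Mode = (α−1)/β = 10.7/40.8 = 0.262.
Mean = α/β = 11.7/40.8 = 0.287.
Difference = 0.287 − 0.262 = 0.025.

0.025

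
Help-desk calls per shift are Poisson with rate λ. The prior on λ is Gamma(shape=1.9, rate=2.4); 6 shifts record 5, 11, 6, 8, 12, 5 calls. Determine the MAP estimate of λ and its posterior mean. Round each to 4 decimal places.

MAP estimate = 5.7024, posterior mean = 5.8214

Σ counts = 47. Posterior: Gamma(shape = 1.9+47 = 48.9, rate = 2.4+6 = 8.4).
Mode = (α−1)/β = 47.9/8.4 = 5.7024.
Mean = α/β = 48.9/8.4 = 5.8214.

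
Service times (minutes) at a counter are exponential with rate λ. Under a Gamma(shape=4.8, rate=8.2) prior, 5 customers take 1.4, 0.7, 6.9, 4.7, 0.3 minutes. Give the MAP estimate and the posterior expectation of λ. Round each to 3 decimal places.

Σ times = 14.0. Posterior: Gamma(shape = 4.8+5 = 9.8, rate = 8.2+14.0 = 22.2).
Mode = (α−1)/β = 8.8/22.2 = 0.396.
Mean = α/β = 9.8/22.2 = 0.441.

MAP = 0.396; posterior mean = 0.441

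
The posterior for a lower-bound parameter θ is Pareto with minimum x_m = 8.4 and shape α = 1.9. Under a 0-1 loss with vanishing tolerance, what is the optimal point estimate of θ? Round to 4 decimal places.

The Pareto density is strictly decreasing on [x_m, ∞), so the mode is x_m = 8.4000.
Mean = α·x_m/(α−1) = 1.9·8.4/0.9 = 17.7333.
This is the posterior mode — the MAP estimate.

8.4000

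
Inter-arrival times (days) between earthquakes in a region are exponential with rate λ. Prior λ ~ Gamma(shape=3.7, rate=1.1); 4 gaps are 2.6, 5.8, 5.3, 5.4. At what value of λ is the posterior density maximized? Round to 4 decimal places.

Σ times = 19.1. Posterior: Gamma(shape = 3.7+4 = 7.7, rate = 1.1+19.1 = 20.2).
Mode = (α−1)/β = 6.7/20.2 = 0.3317.
Mean = α/β = 7.7/20.2 = 0.3812.
This is the posterior mode — the MAP estimate.

0.3317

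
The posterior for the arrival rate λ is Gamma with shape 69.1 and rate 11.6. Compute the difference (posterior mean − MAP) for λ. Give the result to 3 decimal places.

Mode = (α−1)/β = 68.1/11.6 = 5.871.
Mean = α/β = 69.1/11.6 = 5.957.
Difference = 5.957 − 5.871 = 0.086.

0.086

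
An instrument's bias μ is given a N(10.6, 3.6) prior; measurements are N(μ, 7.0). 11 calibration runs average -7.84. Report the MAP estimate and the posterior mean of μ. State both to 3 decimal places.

μ_MAP = -5.070, E[μ|data] = -5.070

Posterior for μ is Normal. Precision-weighted mean: (1/3.6·10.6 + 11/7.0·-7.84) / (1/3.6 + 11/7.0) = -5.070.
A Normal posterior is symmetric, so mode = mean.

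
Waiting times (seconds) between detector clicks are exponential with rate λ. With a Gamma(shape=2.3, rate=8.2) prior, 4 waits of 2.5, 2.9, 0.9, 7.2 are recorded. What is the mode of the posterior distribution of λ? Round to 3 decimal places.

Σ times = 13.5. Posterior: Gamma(shape = 2.3+4 = 6.3, rate = 8.2+13.5 = 21.7).
Mode = (α−1)/β = 5.3/21.7 = 0.244.
Mean = α/β = 6.3/21.7 = 0.290.
This is the posterior mode — the MAP estimate.

0.244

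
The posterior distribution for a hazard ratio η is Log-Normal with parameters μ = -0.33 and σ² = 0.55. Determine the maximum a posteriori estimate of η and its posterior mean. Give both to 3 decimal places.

Mode = exp(μ − σ²) = exp(-0.88) = 0.415.
Mean = exp(μ + σ²/2) = exp(-0.055) = 0.946.
Right-skewed posterior ⇒ mode < mean.

MAP = 0.415, posterior mean = 0.946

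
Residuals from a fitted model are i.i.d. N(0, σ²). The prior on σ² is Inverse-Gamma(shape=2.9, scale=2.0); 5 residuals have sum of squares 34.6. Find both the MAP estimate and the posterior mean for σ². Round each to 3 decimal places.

MAP: 3.016. Posterior mean: 4.386.

Posterior: Inverse-Gamma(shape = 2.9+5/2 = 5.4, scale = 2.0+34.6/2 = 19.3).
Mode = β/(α+1) = 19.3/6.4 = 3.016.
Mean = β/(α−1) = 19.3/4.4 = 4.386.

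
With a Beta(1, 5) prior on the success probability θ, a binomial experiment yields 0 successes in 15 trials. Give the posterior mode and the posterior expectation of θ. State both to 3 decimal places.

Posterior: Beta(1+0, 5+15) = Beta(1, 20).
Since α = 1 ≤ 1 and β > 1, the Beta density is monotone decreasing on [0,1]; the mode is at 0.
Mean = 1/(1+20) = 0.048.

posterior mode = 0.000, posterior expectation = 0.048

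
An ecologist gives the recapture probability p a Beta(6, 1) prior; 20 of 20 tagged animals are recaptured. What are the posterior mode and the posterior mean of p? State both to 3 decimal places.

posterior mode = 1.000, posterior mean = 0.963

Posterior: Beta(6+20, 1+0) = Beta(26, 1).
Since β = 1 ≤ 1 and α > 1, the Beta density is monotone increasing on [0,1]; the mode is at 1.
Mean = 26/(26+1) = 0.963.
The mean is pulled below the mode by the posterior's left skew.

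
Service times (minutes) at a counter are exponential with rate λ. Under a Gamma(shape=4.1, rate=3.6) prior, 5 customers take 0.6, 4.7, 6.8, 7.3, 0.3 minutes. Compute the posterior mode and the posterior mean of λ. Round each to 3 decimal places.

λ_MAP = 0.348, E[λ|data] = 0.391

Σ times = 19.7. Posterior: Gamma(shape = 4.1+5 = 9.1, rate = 3.6+19.7 = 23.3).
Mode = (α−1)/β = 8.1/23.3 = 0.348.
Mean = α/β = 9.1/23.3 = 0.391.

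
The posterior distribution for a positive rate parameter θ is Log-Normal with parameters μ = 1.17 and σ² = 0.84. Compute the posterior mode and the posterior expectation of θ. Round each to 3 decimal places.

Mode = exp(μ − σ²) = exp(0.33) = 1.391.
Mean = exp(μ + σ²/2) = exp(1.590) = 4.904.

posterior mode = 1.391, posterior expectation = 4.904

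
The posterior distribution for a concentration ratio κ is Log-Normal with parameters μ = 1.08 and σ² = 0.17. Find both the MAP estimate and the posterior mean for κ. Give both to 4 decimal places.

Mode = exp(μ − σ²) = exp(0.91) = 2.4843.
Mean = exp(μ + σ²/2) = exp(1.165) = 3.2059.
Mean > mode: the posterior has a right tail.

MAP: 2.4843. Posterior mean: 3.2059.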